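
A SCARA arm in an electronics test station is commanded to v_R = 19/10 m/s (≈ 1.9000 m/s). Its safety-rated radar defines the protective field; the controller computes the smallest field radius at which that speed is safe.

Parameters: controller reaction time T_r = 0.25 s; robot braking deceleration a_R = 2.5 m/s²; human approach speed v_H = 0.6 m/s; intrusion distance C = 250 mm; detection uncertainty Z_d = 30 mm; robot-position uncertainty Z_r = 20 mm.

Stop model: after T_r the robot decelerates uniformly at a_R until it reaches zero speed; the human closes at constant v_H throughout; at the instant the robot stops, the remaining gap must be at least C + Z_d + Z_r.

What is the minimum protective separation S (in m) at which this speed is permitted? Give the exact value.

S_min = 2103/1000 m = 2.1030 m

stop time T_s = (19/10)/(5/2) = 0.7600 s
reaction-phase robot travel = 1.9000·0.2500 = 0.4750 m
braking distance = 1.9000²/(2·2.5000) = 0.7220 m
person approaches 0.6000·(0.2500+0.7600) = 0.6060 m
residual clearance needed = 0.2500+0.0300+0.0200 = 0.3000 m
S_min ≈ 0.4750+0.7220+0.6060+0.3000  ⇒  S_min = 2103/1000 m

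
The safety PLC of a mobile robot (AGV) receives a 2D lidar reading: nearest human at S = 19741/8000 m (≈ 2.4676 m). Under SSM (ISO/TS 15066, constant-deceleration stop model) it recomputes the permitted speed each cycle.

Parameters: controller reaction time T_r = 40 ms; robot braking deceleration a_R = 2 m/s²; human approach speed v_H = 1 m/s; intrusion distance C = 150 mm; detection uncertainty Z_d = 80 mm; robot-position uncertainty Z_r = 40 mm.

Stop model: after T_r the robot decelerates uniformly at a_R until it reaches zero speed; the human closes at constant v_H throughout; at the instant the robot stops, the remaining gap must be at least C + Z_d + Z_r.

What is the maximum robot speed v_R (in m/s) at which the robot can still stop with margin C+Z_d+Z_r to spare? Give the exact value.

v_R_max = 41/20 m/s = 2.0500 m/s

quadratic (1/4)·v² + (27/50)·v + (-17261/8000) = 0
  disc = (27/50)² − 4·(1/4)·(-17261/8000) = 97969/40000 ; √disc = 313/200
  v_R = (−(27/50) + 313/200) / (2·(1/4)) = 41/20 m/s
check:
braking lasts T_s = (41/20)/2 = 1.0250 s
reaction-phase robot travel = 2.0500·0.0400 = 0.0820 m
robot covers 2.0500·1.0250 − ½·2.0000·1.0250² = 1.0506 m while stopping
human over T_r+T_s: 1.0000·(0.0400+1.0250) = 1.0650 m
margins: 0.1500+0.0800+0.0400 = 0.2700 m
sum ≈ 0.0820+1.0506+1.0650+0.2700 ≈ 2.4676 m = S ✓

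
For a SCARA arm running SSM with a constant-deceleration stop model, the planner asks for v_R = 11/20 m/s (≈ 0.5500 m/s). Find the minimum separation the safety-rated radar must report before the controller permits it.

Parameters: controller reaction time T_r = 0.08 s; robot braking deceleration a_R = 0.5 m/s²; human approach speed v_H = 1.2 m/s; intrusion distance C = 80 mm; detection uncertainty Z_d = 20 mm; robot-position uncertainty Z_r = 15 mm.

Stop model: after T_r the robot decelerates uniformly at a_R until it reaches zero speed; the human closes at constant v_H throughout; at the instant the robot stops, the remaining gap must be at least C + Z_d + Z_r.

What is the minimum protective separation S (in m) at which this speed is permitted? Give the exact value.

S_min = 751/400 m = 1.8775 m

braking lasts T_s = (11/20)/(1/2) = 1.1000 s
reaction-phase robot travel = 0.5500·0.0800 = 0.0440 m
robot covers 0.5500·1.1000 − ½·0.5000·1.1000² = 0.3025 m while stopping
person approaches 1.2000·(0.0800+1.1000) = 1.4160 m
residual clearance needed = 0.0800+0.0200+0.0150 = 0.1150 m
S_min ≈ 0.0440+0.3025+1.4160+0.1150  ⇒  S_min = 751/400 m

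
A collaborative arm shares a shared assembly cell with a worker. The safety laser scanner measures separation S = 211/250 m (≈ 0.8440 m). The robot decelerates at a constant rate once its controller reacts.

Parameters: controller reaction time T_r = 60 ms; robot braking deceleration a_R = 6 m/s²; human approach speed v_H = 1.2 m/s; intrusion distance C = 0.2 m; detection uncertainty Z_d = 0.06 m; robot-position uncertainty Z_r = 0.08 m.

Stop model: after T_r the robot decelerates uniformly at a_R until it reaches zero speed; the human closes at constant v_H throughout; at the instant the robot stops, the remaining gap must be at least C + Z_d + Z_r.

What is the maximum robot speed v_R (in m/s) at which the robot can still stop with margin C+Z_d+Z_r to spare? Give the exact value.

quadratic (1/12)·v² + (13/50)·v + (-54/125) = 0
  disc = (13/50)² − 4·(1/12)·(-54/125) = 529/2500 ; √disc = 23/50
  v_R = (−(13/50) + 23/50) / (2·(1/12)) = 6/5 m/s
check:
braking lasts T_s = (6/5)/6 = 0.2000 s
robot in T_r: 1.2000·0.0600 = 0.0720 m
robot covers 1.2000·0.2000 − ½·6.0000·0.2000² = 0.1200 m while stopping
human over T_r+T_s: 1.2000·(0.0600+0.2000) = 0.3120 m
residual clearance needed = 0.2000+0.0600+0.0800 = 0.3400 m
sum ≈ 0.0720+0.1200+0.3120+0.3400 ≈ 0.8440 m = S ✓

v_R_max = 6/5 m/s = 1.2000 m/s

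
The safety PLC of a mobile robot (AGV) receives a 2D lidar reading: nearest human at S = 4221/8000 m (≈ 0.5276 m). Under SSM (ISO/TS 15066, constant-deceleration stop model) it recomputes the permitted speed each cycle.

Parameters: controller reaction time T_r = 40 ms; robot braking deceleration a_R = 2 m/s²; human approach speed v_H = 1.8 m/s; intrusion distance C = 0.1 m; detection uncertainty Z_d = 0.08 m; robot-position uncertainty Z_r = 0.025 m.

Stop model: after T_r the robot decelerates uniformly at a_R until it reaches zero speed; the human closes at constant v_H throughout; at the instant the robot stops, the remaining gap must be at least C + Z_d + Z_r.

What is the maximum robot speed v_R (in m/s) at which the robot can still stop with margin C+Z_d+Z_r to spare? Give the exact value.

at the boundary: (1/4)·v² + (47/50)·v + (-401/1600) = 0
  disc = (47/50)² − 4·(1/4)·(-401/1600) = 45369/40000 ; √disc = 213/200
  v_R = (−(47/50) + 213/200) / (2·(1/4)) = 1/4 m/s
check:
stop time T_s = (1/4)/2 = 0.1250 s
robot covers v_R·T_r = 0.2500·0.0400 = 0.0100 m before braking
robot under decel: 0.2500²/(2·2.0000) = 0.0156 m
person approaches 1.8000·(0.0400+0.1250) = 0.2970 m
C+Z_d+Z_r = 0.1000+0.0800+0.0250 = 0.2050 m
sum ≈ 0.0100+0.0156+0.2970+0.2050 ≈ 0.5276 m = S ✓

v_R_max = 1/4 m/s = 0.2500 m/s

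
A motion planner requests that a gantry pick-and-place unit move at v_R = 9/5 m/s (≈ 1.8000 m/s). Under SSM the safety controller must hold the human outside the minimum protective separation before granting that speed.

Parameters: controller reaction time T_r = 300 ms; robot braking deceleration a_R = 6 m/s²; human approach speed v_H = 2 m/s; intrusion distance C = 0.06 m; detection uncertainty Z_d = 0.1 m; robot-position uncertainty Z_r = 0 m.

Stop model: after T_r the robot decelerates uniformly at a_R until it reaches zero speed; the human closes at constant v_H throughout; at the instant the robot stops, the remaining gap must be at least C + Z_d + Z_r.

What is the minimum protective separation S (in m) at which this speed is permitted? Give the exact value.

T_s = v_R/a_R = (9/5)/6 = 0.3000 s
robot in T_r: 1.8000·0.3000 = 0.5400 m
robot covers 1.8000·0.3000 − ½·6.0000·0.3000² = 0.2700 m while stopping
human over T_r+T_s: 2.0000·(0.3000+0.3000) = 1.2000 m
residual clearance needed = 0.0600+0.1000+0.0000 = 0.1600 m
S_min ≈ 0.5400+0.2700+1.2000+0.1600  ⇒  S_min = 217/100 m

S_min = 217/100 m = 2.1700 m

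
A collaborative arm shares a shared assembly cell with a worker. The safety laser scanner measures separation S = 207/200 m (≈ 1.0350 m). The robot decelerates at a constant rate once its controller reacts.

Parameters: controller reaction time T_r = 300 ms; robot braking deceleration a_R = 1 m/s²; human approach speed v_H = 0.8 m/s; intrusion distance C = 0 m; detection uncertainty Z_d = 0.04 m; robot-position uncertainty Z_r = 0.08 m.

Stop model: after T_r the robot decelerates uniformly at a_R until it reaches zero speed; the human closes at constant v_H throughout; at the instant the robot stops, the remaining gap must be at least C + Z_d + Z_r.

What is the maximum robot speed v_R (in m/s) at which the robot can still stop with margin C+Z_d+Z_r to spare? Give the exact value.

v_R_max = 1/2 m/s = 0.5000 m/s

at the boundary: (1/2)·v² + (11/10)·v + (-27/40) = 0
  disc = (11/10)² − 4·(1/2)·(-27/40) = 64/25 ; √disc = 8/5
  v_R = (−(11/10) + 8/5) / (2·(1/2)) = 1/2 m/s
check:
T_s = v_R/a_R = (1/2)/1 = 0.5000 s
robot in T_r: 0.5000·0.3000 = 0.1500 m
braking distance = 0.5000²/(2·1.0000) = 0.1250 m
person approaches 0.8000·(0.3000+0.5000) = 0.6400 m
C+Z_d+Z_r = 0.0000+0.0400+0.0800 = 0.1200 m
sum ≈ 0.1500+0.1250+0.6400+0.1200 ≈ 1.0350 m = S ✓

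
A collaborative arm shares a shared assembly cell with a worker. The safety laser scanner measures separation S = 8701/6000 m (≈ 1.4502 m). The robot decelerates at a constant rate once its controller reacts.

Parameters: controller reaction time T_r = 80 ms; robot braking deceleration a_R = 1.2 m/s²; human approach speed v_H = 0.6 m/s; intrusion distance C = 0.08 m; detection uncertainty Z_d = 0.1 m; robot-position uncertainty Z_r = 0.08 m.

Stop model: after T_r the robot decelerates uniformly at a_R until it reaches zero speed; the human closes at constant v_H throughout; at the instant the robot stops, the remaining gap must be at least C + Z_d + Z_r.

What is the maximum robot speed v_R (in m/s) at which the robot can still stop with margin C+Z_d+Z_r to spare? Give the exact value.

at the boundary: (5/12)·v² + (29/50)·v + (-6853/6000) = 0
  disc = (29/50)² − 4·(5/12)·(-6853/6000) = 201601/90000 ; √disc = 449/300
  v_R = (−(29/50) + 449/300) / (2·(5/12)) = 11/10 m/s
check:
stop time T_s = (11/10)/(6/5) = 0.9167 s
robot covers v_R·T_r = 1.1000·0.0800 = 0.0880 m before braking
braking distance = 1.1000²/(2·1.2000) = 0.5042 m
human closes 0.6000·0.9967 = 0.5980 m
margins: 0.0800+0.1000+0.0800 = 0.2600 m
sum ≈ 0.0880+0.5042+0.5980+0.2600 ≈ 1.4502 m = S ✓

v_R_max = 11/10 m/s = 1.1000 m/s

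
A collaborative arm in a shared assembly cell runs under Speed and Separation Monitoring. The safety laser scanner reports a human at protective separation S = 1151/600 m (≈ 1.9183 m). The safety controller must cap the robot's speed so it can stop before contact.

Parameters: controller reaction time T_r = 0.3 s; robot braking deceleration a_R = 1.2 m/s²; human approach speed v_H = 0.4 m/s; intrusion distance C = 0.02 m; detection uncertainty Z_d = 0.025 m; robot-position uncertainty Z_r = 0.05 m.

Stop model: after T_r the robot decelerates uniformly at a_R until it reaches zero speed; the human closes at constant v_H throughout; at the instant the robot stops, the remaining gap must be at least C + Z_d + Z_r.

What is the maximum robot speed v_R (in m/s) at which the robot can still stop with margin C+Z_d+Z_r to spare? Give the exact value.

quadratic (5/12)·v² + (19/30)·v + (-511/300) = 0
  disc = (19/30)² − 4·(5/12)·(-511/300) = 81/25 ; √disc = 9/5
  v_R = (−(19/30) + 9/5) / (2·(5/12)) = 7/5 m/s
check:
T_s = v_R/a_R = (7/5)/(6/5) = 1.1667 s
reaction-phase robot travel = 1.4000·0.3000 = 0.4200 m
robot under decel: 1.4000²/(2·1.2000) = 0.8167 m
human closes 0.4000·1.4667 = 0.5867 m
residual clearance needed = 0.0200+0.0250+0.0500 = 0.0950 m
sum ≈ 0.4200+0.8167+0.5867+0.0950 ≈ 1.9183 m = S ✓

v_R_max = 7/5 m/s = 1.4000 m/s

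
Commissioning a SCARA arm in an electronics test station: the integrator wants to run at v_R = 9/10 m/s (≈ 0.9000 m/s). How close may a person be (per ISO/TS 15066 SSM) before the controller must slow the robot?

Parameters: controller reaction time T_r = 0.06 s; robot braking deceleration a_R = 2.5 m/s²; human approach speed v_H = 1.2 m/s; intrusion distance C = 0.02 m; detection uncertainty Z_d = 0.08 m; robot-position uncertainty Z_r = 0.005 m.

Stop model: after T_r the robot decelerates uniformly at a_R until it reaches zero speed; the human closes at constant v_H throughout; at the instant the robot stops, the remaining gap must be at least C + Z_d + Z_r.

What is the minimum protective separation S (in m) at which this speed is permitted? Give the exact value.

stop time T_s = (9/10)/(5/2) = 0.3600 s
reaction-phase robot travel = 0.9000·0.0600 = 0.0540 m
robot under decel: 0.9000²/(2·2.5000) = 0.1620 m
human closes 1.2000·0.4200 = 0.5040 m
margins: 0.0200+0.0800+0.0050 = 0.1050 m
S_min ≈ 0.0540+0.1620+0.5040+0.1050  ⇒  S_min = 33/40 m

S_min = 33/40 m = 0.8250 m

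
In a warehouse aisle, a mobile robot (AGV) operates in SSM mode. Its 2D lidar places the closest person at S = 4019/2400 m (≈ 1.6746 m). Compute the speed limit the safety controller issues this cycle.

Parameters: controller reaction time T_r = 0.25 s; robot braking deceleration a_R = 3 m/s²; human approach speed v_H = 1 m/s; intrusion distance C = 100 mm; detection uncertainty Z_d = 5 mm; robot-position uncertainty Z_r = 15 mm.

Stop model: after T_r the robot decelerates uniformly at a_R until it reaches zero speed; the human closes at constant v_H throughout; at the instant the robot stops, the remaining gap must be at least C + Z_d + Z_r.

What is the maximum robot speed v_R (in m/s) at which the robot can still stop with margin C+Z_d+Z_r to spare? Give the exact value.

at the boundary: (1/6)·v² + (7/12)·v + (-3131/2400) = 0
  disc = (7/12)² − 4·(1/6)·(-3131/2400) = 121/100 ; √disc = 11/10
  v_R = (−(7/12) + 11/10) / (2·(1/6)) = 31/20 m/s
check:
T_s = v_R/a_R = (31/20)/3 = 0.5167 s
robot in T_r: 1.5500·0.2500 = 0.3875 m
braking distance = 1.5500²/(2·3.0000) = 0.4004 m
person approaches 1.0000·(0.2500+0.5167) = 0.7667 m
margins: 0.1000+0.0050+0.0150 = 0.1200 m
sum ≈ 0.3875+0.4004+0.7667+0.1200 ≈ 1.6746 m = S ✓

v_R_max = 31/20 m/s = 1.5500 m/s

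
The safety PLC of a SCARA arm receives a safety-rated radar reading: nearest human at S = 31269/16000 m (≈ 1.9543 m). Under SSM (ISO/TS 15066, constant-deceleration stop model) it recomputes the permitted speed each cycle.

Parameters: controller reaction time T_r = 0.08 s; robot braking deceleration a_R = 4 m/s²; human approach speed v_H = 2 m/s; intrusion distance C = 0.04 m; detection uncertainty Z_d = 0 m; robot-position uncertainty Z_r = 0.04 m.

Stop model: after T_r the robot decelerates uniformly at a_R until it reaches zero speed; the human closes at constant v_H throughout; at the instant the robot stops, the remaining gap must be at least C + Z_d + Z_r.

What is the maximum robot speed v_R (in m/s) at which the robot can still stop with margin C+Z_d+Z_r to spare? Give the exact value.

v_R_max = 41/20 m/s = 2.0500 m/s

collect terms ⇒ (1/8)·v_R² + (29/50)·v_R + (-27429/16000) = 0
  disc = (29/50)² − 4·(1/8)·(-27429/16000) = 190969/160000 ; √disc = 437/400
  v_R = (−(29/50) + 437/400) / (2·(1/8)) = 41/20 m/s
check:
stop time T_s = (41/20)/4 = 0.5125 s
robot covers v_R·T_r = 2.0500·0.0800 = 0.1640 m before braking
braking distance = 2.0500²/(2·4.0000) = 0.5253 m
human closes 2.0000·0.5925 = 1.1850 m
residual clearance needed = 0.0400+0.0000+0.0400 = 0.0800 m
sum ≈ 0.1640+0.5253+1.1850+0.0800 ≈ 1.9543 m = S ✓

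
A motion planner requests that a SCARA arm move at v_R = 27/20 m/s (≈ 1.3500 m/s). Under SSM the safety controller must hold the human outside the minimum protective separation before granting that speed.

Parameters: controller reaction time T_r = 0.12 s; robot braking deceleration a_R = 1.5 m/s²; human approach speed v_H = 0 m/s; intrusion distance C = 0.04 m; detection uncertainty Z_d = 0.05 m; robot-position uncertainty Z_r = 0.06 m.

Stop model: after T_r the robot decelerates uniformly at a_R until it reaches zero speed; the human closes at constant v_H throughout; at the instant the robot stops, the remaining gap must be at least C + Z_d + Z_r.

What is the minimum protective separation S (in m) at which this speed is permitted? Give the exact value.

S_min = 1839/2000 m = 0.9195 m

braking lasts T_s = (27/20)/(3/2) = 0.9000 s
reaction-phase robot travel = 1.3500·0.1200 = 0.1620 m
robot covers 1.3500·0.9000 − ½·1.5000·0.9000² = 0.6075 m while stopping
person approaches 0.0000·(0.1200+0.9000) = 0.0000 m
margins: 0.0400+0.0500+0.0600 = 0.1500 m
S_min ≈ 0.1620+0.6075+0.0000+0.1500  ⇒  S_min = 1839/2000 m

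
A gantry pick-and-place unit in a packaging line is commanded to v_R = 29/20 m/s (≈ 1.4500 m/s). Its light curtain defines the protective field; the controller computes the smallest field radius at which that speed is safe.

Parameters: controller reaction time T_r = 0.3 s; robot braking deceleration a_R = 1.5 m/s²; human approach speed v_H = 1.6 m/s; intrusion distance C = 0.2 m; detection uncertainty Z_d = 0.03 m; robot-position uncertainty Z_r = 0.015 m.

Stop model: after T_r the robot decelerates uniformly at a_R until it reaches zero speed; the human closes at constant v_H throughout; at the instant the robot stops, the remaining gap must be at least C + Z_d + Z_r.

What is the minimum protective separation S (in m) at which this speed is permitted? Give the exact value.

T_s = v_R/a_R = (29/20)/(3/2) = 0.9667 s
robot covers v_R·T_r = 1.4500·0.3000 = 0.4350 m before braking
robot under decel: 1.4500²/(2·1.5000) = 0.7008 m
human closes 1.6000·1.2667 = 2.0267 m
C+Z_d+Z_r = 0.2000+0.0300+0.0150 = 0.2450 m
S_min ≈ 0.4350+0.7008+2.0267+0.2450  ⇒  S_min = 1363/400 m

S_min = 1363/400 m = 3.4075 m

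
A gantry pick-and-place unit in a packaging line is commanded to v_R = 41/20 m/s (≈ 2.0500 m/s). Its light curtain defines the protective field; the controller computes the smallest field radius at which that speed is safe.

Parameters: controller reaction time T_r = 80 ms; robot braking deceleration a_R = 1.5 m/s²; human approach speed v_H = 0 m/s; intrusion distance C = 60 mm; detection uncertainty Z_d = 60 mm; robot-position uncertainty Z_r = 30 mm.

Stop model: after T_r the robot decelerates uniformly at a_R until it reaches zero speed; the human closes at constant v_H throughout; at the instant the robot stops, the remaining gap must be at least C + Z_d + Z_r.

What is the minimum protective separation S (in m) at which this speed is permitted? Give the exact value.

S_min = 10289/6000 m = 1.7148 m

braking lasts T_s = (41/20)/(3/2) = 1.3667 s
robot in T_r: 2.0500·0.0800 = 0.1640 m
braking distance = 2.0500²/(2·1.5000) = 1.4008 m
human over T_r+T_s: 0.0000·(0.0800+1.3667) = 0.0000 m
C+Z_d+Z_r = 0.0600+0.0600+0.0300 = 0.1500 m
S_min ≈ 0.1640+1.4008+0.0000+0.1500  ⇒  S_min = 10289/6000 m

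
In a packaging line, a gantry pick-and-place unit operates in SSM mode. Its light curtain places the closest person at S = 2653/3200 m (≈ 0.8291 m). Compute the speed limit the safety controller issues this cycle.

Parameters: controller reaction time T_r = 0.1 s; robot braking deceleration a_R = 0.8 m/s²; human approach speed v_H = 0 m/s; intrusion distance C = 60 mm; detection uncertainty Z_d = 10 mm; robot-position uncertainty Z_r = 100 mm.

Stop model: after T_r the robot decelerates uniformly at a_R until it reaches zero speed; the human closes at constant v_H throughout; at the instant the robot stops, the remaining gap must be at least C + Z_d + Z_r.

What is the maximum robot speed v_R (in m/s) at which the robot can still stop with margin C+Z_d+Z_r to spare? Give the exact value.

v_R_max = 19/20 m/s = 0.9500 m/s

collect terms ⇒ (5/8)·v_R² + (1/10)·v_R + (-2109/3200) = 0
  disc = (1/10)² − 4·(5/8)·(-2109/3200) = 10609/6400 ; √disc = 103/80
  v_R = (−(1/10) + 103/80) / (2·(5/8)) = 19/20 m/s
check:
stop time T_s = (19/20)/(4/5) = 1.1875 s
robot in T_r: 0.9500·0.1000 = 0.0950 m
braking distance = 0.9500²/(2·0.8000) = 0.5641 m
human closes 0.0000·1.2875 = 0.0000 m
C+Z_d+Z_r = 0.0600+0.0100+0.1000 = 0.1700 m
sum ≈ 0.0950+0.5641+0.0000+0.1700 ≈ 0.8291 m = S ✓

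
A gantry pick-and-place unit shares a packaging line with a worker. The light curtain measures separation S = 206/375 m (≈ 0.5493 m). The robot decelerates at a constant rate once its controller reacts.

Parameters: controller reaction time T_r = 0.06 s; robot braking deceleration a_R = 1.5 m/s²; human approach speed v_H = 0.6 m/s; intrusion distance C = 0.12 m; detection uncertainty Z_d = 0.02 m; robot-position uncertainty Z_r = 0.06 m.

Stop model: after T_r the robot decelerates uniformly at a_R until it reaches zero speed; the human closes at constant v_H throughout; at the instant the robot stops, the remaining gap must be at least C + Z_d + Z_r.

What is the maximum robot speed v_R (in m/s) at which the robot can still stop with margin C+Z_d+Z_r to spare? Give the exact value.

at the boundary: (1/3)·v² + (23/50)·v + (-47/150) = 0
  disc = (23/50)² − 4·(1/3)·(-47/150) = 14161/22500 ; √disc = 119/150
  v_R = (−(23/50) + 119/150) / (2·(1/3)) = 1/2 m/s
check:
T_s = v_R/a_R = (1/2)/(3/2) = 0.3333 s
reaction-phase robot travel = 0.5000·0.0600 = 0.0300 m
robot under decel: 0.5000²/(2·1.5000) = 0.0833 m
human closes 0.6000·0.3933 = 0.2360 m
C+Z_d+Z_r = 0.1200+0.0200+0.0600 = 0.2000 m
sum ≈ 0.0300+0.0833+0.2360+0.2000 ≈ 0.5493 m = S ✓

v_R_max = 1/2 m/s = 0.5000 m/s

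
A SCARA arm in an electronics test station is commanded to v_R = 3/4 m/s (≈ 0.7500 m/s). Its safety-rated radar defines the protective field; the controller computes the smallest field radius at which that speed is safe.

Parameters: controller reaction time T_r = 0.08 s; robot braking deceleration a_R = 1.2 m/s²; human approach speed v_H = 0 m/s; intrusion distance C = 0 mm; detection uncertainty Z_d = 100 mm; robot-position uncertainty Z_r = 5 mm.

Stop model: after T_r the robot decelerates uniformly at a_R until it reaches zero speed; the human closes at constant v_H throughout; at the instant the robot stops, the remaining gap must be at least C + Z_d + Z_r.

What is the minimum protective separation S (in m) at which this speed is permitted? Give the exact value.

stop time T_s = (3/4)/(6/5) = 0.6250 s
robot in T_r: 0.7500·0.0800 = 0.0600 m
robot under decel: 0.7500²/(2·1.2000) = 0.2344 m
human over T_r+T_s: 0.0000·(0.0800+0.6250) = 0.0000 m
residual clearance needed = 0.0000+0.1000+0.0050 = 0.1050 m
S_min ≈ 0.0600+0.2344+0.0000+0.1050  ⇒  S_min = 639/1600 m

S_min = 639/1600 m = 0.3994 m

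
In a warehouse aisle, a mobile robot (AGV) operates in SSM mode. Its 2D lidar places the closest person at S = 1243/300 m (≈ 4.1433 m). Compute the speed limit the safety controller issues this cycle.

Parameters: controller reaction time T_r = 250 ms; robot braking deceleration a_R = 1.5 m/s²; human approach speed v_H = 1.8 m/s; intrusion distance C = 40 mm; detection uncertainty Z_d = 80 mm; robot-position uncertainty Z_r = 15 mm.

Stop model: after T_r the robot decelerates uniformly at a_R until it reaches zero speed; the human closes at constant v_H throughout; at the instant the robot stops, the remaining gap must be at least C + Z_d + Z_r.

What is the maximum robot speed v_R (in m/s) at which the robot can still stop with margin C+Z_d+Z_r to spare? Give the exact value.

at the boundary: (1/3)·v² + (29/20)·v + (-427/120) = 0
  disc = (29/20)² − 4·(1/3)·(-427/120) = 24649/3600 ; √disc = 157/60
  v_R = (−(29/20) + 157/60) / (2·(1/3)) = 7/4 m/s
check:
braking lasts T_s = (7/4)/(3/2) = 1.1667 s
reaction-phase robot travel = 1.7500·0.2500 = 0.4375 m
robot covers 1.7500·1.1667 − ½·1.5000·1.1667² = 1.0208 m while stopping
human over T_r+T_s: 1.8000·(0.2500+1.1667) = 2.5500 m
margins: 0.0400+0.0800+0.0150 = 0.1350 m
sum ≈ 0.4375+1.0208+2.5500+0.1350 ≈ 4.1433 m = S ✓

v_R_max = 7/4 m/s = 1.7500 m/s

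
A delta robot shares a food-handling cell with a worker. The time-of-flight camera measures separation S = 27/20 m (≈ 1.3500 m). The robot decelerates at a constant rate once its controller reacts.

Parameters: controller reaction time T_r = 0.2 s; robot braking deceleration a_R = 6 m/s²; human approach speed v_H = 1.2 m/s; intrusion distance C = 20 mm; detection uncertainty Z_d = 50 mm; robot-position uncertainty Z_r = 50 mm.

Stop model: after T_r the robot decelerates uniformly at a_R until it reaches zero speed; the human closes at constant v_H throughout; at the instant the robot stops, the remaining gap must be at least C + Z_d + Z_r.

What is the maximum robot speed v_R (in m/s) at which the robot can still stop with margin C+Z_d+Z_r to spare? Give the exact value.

collect terms ⇒ (1/12)·v_R² + (2/5)·v_R + (-99/100) = 0
  disc = (2/5)² − 4·(1/12)·(-99/100) = 49/100 ; √disc = 7/10
  v_R = (−(2/5) + 7/10) / (2·(1/12)) = 9/5 m/s
check:
braking lasts T_s = (9/5)/6 = 0.3000 s
robot covers v_R·T_r = 1.8000·0.2000 = 0.3600 m before braking
braking distance = 1.8000²/(2·6.0000) = 0.2700 m
person approaches 1.2000·(0.2000+0.3000) = 0.6000 m
margins: 0.0200+0.0500+0.0500 = 0.1200 m
sum ≈ 0.3600+0.2700+0.6000+0.1200 ≈ 1.3500 m = S ✓

v_R_max = 9/5 m/s = 1.8000 m/s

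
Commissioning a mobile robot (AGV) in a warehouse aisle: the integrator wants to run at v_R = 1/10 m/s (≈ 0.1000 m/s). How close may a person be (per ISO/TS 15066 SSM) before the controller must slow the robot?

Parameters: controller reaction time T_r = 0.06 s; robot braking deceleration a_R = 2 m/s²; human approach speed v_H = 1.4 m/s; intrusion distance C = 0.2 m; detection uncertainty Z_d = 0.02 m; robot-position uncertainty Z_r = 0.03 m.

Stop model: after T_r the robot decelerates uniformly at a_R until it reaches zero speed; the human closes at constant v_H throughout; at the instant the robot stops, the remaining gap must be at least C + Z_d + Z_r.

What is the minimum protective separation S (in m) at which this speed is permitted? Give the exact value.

stop time T_s = (1/10)/2 = 0.0500 s
robot in T_r: 0.1000·0.0600 = 0.0060 m
robot under decel: 0.1000²/(2·2.0000) = 0.0025 m
person approaches 1.4000·(0.0600+0.0500) = 0.1540 m
C+Z_d+Z_r = 0.2000+0.0200+0.0300 = 0.2500 m
S_min ≈ 0.0060+0.0025+0.1540+0.2500  ⇒  S_min = 33/80 m

S_min = 33/80 m = 0.4125 m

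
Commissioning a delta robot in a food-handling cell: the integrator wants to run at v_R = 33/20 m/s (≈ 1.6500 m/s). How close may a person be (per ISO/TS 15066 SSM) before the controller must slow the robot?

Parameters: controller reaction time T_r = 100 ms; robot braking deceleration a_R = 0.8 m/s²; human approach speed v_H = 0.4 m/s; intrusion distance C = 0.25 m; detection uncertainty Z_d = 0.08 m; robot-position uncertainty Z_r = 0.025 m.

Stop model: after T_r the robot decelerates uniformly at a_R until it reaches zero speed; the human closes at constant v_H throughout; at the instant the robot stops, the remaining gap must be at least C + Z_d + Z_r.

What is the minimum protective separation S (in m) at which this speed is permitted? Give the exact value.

stop time T_s = (33/20)/(4/5) = 2.0625 s
robot covers v_R·T_r = 1.6500·0.1000 = 0.1650 m before braking
robot covers 1.6500·2.0625 − ½·0.8000·2.0625² = 1.7016 m while stopping
human closes 0.4000·2.1625 = 0.8650 m
margins: 0.2500+0.0800+0.0250 = 0.3550 m
S_min ≈ 0.1650+1.7016+0.8650+0.3550  ⇒  S_min = 9877/3200 m

S_min = 9877/3200 m = 3.0866 m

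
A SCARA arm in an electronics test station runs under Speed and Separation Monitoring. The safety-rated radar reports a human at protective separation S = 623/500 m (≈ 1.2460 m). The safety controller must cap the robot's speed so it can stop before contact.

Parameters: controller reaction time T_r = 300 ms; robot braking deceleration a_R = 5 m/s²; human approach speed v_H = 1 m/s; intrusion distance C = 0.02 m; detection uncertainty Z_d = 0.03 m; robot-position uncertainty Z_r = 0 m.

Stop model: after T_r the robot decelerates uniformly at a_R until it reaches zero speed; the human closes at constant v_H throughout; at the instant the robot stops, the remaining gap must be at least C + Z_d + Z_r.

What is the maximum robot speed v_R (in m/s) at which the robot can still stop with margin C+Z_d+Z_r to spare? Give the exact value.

at the boundary: (1/10)·v² + (1/2)·v + (-112/125) = 0
  disc = (1/2)² − 4·(1/10)·(-112/125) = 1521/2500 ; √disc = 39/50
  v_R = (−(1/2) + 39/50) / (2·(1/10)) = 7/5 m/s
check:
T_s = v_R/a_R = (7/5)/5 = 0.2800 s
reaction-phase robot travel = 1.4000·0.3000 = 0.4200 m
robot covers 1.4000·0.2800 − ½·5.0000·0.2800² = 0.1960 m while stopping
person approaches 1.0000·(0.3000+0.2800) = 0.5800 m
C+Z_d+Z_r = 0.0200+0.0300+0.0000 = 0.0500 m
sum ≈ 0.4200+0.1960+0.5800+0.0500 ≈ 1.2460 m = S ✓

v_R_max = 7/5 m/s = 1.4000 m/s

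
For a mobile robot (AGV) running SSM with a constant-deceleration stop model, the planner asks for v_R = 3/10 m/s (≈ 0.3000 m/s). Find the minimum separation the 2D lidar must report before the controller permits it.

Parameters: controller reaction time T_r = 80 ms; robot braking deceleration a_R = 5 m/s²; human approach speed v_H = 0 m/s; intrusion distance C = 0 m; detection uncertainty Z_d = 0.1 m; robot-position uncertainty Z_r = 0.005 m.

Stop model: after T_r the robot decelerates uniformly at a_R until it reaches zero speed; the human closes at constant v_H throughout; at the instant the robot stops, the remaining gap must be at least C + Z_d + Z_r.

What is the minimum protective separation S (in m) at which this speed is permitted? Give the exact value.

braking lasts T_s = (3/10)/5 = 0.0600 s
robot in T_r: 0.3000·0.0800 = 0.0240 m
robot under decel: 0.3000²/(2·5.0000) = 0.0090 m
human closes 0.0000·0.1400 = 0.0000 m
margins: 0.0000+0.1000+0.0050 = 0.1050 m
S_min ≈ 0.0240+0.0090+0.0000+0.1050  ⇒  S_min = 69/500 m

S_min = 69/500 m = 0.1380 m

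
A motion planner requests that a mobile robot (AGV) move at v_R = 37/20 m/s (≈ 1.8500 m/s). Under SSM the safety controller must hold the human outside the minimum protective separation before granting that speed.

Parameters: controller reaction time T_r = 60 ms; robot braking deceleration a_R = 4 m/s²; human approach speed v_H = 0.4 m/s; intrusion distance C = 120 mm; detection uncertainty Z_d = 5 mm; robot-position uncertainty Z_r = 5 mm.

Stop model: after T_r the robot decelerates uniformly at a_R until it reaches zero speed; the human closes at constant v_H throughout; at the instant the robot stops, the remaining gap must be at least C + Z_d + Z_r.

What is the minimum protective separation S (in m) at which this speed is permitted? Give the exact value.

T_s = v_R/a_R = (37/20)/4 = 0.4625 s
robot covers v_R·T_r = 1.8500·0.0600 = 0.1110 m before braking
braking distance = 1.8500²/(2·4.0000) = 0.4278 m
human over T_r+T_s: 0.4000·(0.0600+0.4625) = 0.2090 m
C+Z_d+Z_r = 0.1200+0.0050+0.0050 = 0.1300 m
S_min ≈ 0.1110+0.4278+0.2090+0.1300  ⇒  S_min = 2809/3200 m

S_min = 2809/3200 m = 0.8778 m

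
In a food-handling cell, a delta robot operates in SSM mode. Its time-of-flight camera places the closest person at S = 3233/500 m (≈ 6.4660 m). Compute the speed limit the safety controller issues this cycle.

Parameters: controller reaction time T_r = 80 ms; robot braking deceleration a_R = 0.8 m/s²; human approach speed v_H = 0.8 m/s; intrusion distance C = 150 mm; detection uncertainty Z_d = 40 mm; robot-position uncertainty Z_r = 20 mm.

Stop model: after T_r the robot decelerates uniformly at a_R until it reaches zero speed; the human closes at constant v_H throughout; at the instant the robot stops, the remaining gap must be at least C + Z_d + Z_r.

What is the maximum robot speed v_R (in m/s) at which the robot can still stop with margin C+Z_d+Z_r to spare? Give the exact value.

collect terms ⇒ (5/8)·v_R² + (27/25)·v_R + (-774/125) = 0
  disc = (27/25)² − 4·(5/8)·(-774/125) = 10404/625 ; √disc = 102/25
  v_R = (−(27/25) + 102/25) / (2·(5/8)) = 12/5 m/s
check:
T_s = v_R/a_R = (12/5)/(4/5) = 3.0000 s
robot in T_r: 2.4000·0.0800 = 0.1920 m
robot under decel: 2.4000²/(2·0.8000) = 3.6000 m
human closes 0.8000·3.0800 = 2.4640 m
margins: 0.1500+0.0400+0.0200 = 0.2100 m
sum ≈ 0.1920+3.6000+2.4640+0.2100 ≈ 6.4660 m = S ✓

v_R_max = 12/5 m/s = 2.4000 m/s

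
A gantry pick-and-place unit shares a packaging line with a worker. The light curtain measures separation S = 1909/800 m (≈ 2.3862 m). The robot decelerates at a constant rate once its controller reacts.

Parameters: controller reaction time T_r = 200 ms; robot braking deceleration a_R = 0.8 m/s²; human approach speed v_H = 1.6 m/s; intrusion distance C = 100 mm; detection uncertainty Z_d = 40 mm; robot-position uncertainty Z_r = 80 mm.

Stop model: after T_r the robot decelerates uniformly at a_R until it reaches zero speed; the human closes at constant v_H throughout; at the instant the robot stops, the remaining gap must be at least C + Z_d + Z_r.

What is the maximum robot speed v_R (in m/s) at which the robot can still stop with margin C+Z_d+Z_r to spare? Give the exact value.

v_R_max = 7/10 m/s = 0.7000 m/s

collect terms ⇒ (5/8)·v_R² + (11/5)·v_R + (-1477/800) = 0
  disc = (11/5)² − 4·(5/8)·(-1477/800) = 15129/1600 ; √disc = 123/40
  v_R = (−(11/5) + 123/40) / (2·(5/8)) = 7/10 m/s
check:
braking lasts T_s = (7/10)/(4/5) = 0.8750 s
reaction-phase robot travel = 0.7000·0.2000 = 0.1400 m
braking distance = 0.7000²/(2·0.8000) = 0.3063 m
person approaches 1.6000·(0.2000+0.8750) = 1.7200 m
margins: 0.1000+0.0400+0.0800 = 0.2200 m
sum ≈ 0.1400+0.3063+1.7200+0.2200 ≈ 2.3862 m = S ✓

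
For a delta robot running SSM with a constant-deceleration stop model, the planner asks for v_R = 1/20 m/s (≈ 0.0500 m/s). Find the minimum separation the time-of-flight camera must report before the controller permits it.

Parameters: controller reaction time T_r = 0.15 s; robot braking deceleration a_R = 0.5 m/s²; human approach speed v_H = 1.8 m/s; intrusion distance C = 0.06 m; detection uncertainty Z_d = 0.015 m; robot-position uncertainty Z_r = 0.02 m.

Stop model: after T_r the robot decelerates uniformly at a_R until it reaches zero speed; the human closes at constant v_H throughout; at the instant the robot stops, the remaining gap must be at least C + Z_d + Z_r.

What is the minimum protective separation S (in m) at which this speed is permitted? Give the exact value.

braking lasts T_s = (1/20)/(1/2) = 0.1000 s
reaction-phase robot travel = 0.0500·0.1500 = 0.0075 m
robot under decel: 0.0500²/(2·0.5000) = 0.0025 m
human over T_r+T_s: 1.8000·(0.1500+0.1000) = 0.4500 m
margins: 0.0600+0.0150+0.0200 = 0.0950 m
S_min ≈ 0.0075+0.0025+0.4500+0.0950  ⇒  S_min = 111/200 m

S_min = 111/200 m = 0.5550 m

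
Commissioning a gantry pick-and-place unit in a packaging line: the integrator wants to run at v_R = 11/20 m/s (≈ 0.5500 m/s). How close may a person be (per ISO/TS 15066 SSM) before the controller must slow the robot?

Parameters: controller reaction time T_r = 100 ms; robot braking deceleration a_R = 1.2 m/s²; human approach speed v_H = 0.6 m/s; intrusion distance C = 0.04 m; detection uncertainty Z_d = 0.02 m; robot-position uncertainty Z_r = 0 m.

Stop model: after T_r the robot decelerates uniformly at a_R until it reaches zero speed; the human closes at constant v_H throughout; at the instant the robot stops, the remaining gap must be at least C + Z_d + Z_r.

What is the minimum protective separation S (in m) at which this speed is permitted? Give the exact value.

S_min = 553/960 m = 0.5760 m

braking lasts T_s = (11/20)/(6/5) = 0.4583 s
reaction-phase robot travel = 0.5500·0.1000 = 0.0550 m
robot under decel: 0.5500²/(2·1.2000) = 0.1260 m
human over T_r+T_s: 0.6000·(0.1000+0.4583) = 0.3350 m
C+Z_d+Z_r = 0.0400+0.0200+0.0000 = 0.0600 m
S_min ≈ 0.0550+0.1260+0.3350+0.0600  ⇒  S_min = 553/960 m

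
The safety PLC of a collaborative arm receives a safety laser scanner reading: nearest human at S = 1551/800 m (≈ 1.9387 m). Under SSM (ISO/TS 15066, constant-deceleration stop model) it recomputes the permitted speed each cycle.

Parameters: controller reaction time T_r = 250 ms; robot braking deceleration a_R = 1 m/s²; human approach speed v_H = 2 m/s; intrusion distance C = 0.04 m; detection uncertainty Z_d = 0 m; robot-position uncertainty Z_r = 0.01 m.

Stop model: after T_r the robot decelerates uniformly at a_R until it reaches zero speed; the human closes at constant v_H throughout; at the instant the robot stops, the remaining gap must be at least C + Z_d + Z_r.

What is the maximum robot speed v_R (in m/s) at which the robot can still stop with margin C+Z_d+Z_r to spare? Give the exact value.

v_R_max = 11/20 m/s = 0.5500 m/s

quadratic (1/2)·v² + (9/4)·v + (-1111/800) = 0
  disc = (9/4)² − 4·(1/2)·(-1111/800) = 196/25 ; √disc = 14/5
  v_R = (−(9/4) + 14/5) / (2·(1/2)) = 11/20 m/s
check:
stop time T_s = (11/20)/1 = 0.5500 s
robot in T_r: 0.5500·0.2500 = 0.1375 m
robot under decel: 0.5500²/(2·1.0000) = 0.1512 m
human over T_r+T_s: 2.0000·(0.2500+0.5500) = 1.6000 m
residual clearance needed = 0.0400+0.0000+0.0100 = 0.0500 m
sum ≈ 0.1375+0.1512+1.6000+0.0500 ≈ 1.9387 m = S ✓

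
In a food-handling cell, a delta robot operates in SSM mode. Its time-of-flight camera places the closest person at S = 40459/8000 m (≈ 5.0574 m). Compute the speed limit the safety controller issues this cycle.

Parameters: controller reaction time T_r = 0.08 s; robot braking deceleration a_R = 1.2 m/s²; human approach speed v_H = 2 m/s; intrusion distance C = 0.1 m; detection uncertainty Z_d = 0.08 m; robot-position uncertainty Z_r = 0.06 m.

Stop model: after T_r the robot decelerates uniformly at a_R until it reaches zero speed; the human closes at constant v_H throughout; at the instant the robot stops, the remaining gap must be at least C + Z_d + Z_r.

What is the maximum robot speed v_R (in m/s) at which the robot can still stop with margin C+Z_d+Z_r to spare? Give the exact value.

v_R_max = 37/20 m/s = 1.8500 m/s

collect terms ⇒ (5/12)·v_R² + (131/75)·v_R + (-37259/8000) = 0
  disc = (131/75)² − 4·(5/12)·(-37259/8000) = 3892729/360000 ; √disc = 1973/600
  v_R = (−(131/75) + 1973/600) / (2·(5/12)) = 37/20 m/s
check:
stop time T_s = (37/20)/(6/5) = 1.5417 s
reaction-phase robot travel = 1.8500·0.0800 = 0.1480 m
robot covers 1.8500·1.5417 − ½·1.2000·1.5417² = 1.4260 m while stopping
human closes 2.0000·1.6217 = 3.2433 m
margins: 0.1000+0.0800+0.0600 = 0.2400 m
sum ≈ 0.1480+1.4260+3.2433+0.2400 ≈ 5.0574 m = S ✓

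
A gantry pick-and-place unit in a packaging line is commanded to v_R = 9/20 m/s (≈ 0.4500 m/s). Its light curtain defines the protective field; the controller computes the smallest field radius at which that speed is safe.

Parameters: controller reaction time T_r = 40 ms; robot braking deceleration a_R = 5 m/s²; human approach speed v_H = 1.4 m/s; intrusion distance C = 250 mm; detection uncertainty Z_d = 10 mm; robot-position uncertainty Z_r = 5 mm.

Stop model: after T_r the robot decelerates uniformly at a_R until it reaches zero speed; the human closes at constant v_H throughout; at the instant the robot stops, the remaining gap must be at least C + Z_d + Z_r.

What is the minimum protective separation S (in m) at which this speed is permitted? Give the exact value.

S_min = 1941/4000 m = 0.4853 m

braking lasts T_s = (9/20)/5 = 0.0900 s
robot covers v_R·T_r = 0.4500·0.0400 = 0.0180 m before braking
robot covers 0.4500·0.0900 − ½·5.0000·0.0900² = 0.0203 m while stopping
human over T_r+T_s: 1.4000·(0.0400+0.0900) = 0.1820 m
C+Z_d+Z_r = 0.2500+0.0100+0.0050 = 0.2650 m
S_min ≈ 0.0180+0.0203+0.1820+0.2650  ⇒  S_min = 1941/4000 m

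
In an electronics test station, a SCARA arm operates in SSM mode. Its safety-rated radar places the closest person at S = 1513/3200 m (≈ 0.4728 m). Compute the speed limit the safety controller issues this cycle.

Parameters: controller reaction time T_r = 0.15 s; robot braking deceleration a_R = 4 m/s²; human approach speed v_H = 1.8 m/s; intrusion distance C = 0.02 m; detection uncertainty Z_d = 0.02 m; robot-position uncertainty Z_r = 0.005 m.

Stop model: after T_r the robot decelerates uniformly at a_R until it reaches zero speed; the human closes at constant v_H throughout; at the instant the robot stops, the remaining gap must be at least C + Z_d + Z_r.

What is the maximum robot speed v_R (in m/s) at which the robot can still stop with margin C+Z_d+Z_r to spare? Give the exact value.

v_R_max = 1/4 m/s = 0.2500 m/s

at the boundary: (1/8)·v² + (3/5)·v + (-101/640) = 0
  disc = (3/5)² − 4·(1/8)·(-101/640) = 2809/6400 ; √disc = 53/80
  v_R = (−(3/5) + 53/80) / (2·(1/8)) = 1/4 m/s
check:
stop time T_s = (1/4)/4 = 0.0625 s
robot covers v_R·T_r = 0.2500·0.1500 = 0.0375 m before braking
braking distance = 0.2500²/(2·4.0000) = 0.0078 m
person approaches 1.8000·(0.1500+0.0625) = 0.3825 m
residual clearance needed = 0.0200+0.0200+0.0050 = 0.0450 m
sum ≈ 0.0375+0.0078+0.3825+0.0450 ≈ 0.4728 m = S ✓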